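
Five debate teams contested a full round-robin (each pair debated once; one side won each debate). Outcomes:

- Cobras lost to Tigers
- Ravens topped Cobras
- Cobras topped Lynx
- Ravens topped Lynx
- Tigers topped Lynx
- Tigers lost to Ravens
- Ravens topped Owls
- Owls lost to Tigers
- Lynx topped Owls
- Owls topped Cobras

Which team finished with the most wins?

Ravens

Win totals: Lynx 1, Cobras 1, Owls 1, Tigers 3, Ravens 4.
Ravens leads with 4 wins (next highest: 3).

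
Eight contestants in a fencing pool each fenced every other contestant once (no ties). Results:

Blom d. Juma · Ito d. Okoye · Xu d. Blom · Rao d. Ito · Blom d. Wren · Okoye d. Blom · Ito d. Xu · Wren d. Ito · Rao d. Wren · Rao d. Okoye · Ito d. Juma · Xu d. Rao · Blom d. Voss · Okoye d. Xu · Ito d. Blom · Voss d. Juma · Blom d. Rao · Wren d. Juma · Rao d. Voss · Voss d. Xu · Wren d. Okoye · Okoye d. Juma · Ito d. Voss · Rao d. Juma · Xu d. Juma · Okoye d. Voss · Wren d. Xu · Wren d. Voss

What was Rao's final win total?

Rao's results: beat Okoye, Ito, Wren, Juma, Voss; lost to Xu, Blom.
That is 5 wins.

5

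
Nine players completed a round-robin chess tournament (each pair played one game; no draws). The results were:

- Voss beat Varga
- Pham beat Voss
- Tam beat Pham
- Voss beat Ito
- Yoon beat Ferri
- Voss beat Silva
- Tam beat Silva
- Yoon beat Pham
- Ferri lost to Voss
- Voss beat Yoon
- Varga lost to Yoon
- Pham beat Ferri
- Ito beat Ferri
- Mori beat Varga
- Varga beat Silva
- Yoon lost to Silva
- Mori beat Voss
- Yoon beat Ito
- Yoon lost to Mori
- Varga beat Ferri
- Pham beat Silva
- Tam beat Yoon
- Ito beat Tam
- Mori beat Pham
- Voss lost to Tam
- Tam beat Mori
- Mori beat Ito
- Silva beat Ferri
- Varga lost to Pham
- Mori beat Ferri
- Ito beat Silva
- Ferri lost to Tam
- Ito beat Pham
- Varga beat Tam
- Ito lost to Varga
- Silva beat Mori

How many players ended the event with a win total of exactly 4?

4

Win totals: Varga 4, Voss 5, Yoon 4, Tam 6, Pham 4, Ferri 0, Ito 4, Silva 3, Mori 6.
Exactly 4: Varga, Yoon, Pham, Ito — 4 players.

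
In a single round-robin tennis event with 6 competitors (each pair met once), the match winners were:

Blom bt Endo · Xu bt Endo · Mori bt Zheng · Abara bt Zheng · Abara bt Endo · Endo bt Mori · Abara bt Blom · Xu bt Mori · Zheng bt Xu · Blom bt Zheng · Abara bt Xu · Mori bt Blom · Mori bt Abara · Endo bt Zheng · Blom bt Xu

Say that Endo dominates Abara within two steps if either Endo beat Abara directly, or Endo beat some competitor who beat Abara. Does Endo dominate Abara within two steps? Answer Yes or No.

Yes

Endo did not beat Abara directly.
Endo beat Mori, Zheng. Of those, Mori beat Abara.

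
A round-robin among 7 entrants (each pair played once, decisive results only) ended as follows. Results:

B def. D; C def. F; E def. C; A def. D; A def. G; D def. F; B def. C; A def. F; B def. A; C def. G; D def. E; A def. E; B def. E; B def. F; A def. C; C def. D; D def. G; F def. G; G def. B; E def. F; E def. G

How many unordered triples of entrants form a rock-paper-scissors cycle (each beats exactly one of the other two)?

Win totals: A 5, B 5, C 3, D 3, E 3, F 1, G 1.
An entrant with w wins dominates both others in C(w,2) triples; summing gives 10 + 10 + 3 + 3 + 3 + 0 + 0 = 29 transitive triples.
Total triples C(7,3) = 35, so cyclic triples = 35 − 29 = 6.

6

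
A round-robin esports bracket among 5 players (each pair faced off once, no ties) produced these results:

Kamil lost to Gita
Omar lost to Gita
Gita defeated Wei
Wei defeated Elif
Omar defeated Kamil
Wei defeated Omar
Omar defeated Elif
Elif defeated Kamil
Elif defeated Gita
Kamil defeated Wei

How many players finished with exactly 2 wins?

3

Win totals: Gita 3, Elif 2, Omar 2, Wei 2, Kamil 1.
Exactly 2: Elif, Omar, Wei — 3 players.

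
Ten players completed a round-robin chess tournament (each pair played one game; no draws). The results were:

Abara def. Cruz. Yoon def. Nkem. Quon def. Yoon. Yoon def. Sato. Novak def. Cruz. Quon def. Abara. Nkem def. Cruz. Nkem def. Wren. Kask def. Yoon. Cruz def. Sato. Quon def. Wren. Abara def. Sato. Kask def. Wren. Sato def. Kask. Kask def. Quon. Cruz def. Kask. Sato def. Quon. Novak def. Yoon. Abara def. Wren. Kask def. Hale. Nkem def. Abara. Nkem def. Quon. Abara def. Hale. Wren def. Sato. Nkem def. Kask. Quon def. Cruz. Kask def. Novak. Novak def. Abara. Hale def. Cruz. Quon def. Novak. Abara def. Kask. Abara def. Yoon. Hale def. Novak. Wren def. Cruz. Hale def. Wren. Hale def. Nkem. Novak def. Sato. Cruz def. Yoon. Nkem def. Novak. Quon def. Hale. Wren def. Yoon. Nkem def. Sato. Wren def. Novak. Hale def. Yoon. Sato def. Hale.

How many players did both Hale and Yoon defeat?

Hale beat: Wren, Novak, Yoon, Cruz, Nkem.
Yoon beat: Sato, Nkem.
Both beat: Nkem — 1.

1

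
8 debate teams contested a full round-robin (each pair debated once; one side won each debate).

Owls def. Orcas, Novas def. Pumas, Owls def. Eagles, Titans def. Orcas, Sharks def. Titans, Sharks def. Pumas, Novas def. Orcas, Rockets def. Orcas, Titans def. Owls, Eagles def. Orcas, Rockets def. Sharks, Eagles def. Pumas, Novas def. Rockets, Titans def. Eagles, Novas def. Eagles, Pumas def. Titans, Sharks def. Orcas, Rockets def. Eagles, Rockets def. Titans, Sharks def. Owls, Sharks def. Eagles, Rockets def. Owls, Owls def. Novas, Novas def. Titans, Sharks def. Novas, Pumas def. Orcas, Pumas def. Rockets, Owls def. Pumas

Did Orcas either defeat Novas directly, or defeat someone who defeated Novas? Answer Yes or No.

No

Orcas did not beat Novas directly.
Orcas beat no one, so there is no intermediate team.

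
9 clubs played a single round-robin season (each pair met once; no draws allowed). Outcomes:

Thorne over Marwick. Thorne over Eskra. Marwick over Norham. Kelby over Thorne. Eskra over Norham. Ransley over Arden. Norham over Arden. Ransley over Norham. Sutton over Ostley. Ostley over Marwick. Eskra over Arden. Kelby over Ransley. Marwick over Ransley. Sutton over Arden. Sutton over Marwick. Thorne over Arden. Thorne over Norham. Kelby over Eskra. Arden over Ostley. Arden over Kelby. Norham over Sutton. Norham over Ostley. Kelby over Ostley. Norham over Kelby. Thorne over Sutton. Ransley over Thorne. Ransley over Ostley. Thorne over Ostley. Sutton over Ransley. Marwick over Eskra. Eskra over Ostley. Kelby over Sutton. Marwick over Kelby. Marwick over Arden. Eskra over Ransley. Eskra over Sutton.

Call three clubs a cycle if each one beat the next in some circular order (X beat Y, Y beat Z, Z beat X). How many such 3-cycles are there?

20

Win totals: Eskra 5, Marwick 5, Norham 4, Sutton 4, Arden 2, Kelby 5, Ransley 4, Ostley 1, Thorne 6.
A club with w wins dominates both others in C(w,2) triples; summing gives 10 + 10 + 6 + 6 + 1 + 10 + 6 + 0 + 15 = 64 transitive triples.
Total triples C(9,3) = 84, so cyclic triples = 84 − 64 = 20.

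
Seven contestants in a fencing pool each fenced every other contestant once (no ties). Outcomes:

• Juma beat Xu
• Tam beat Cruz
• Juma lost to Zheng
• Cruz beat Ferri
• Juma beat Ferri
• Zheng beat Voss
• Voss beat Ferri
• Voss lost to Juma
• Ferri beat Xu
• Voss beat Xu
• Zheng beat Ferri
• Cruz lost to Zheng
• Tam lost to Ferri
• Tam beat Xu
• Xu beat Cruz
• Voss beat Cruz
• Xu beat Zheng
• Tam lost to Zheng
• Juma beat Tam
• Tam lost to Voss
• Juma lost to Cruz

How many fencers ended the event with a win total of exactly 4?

Win totals: Voss 4, Tam 2, Xu 2, Cruz 2, Ferri 2, Zheng 5, Juma 4.
Exactly 4: Voss, Juma — 2 fencers.

2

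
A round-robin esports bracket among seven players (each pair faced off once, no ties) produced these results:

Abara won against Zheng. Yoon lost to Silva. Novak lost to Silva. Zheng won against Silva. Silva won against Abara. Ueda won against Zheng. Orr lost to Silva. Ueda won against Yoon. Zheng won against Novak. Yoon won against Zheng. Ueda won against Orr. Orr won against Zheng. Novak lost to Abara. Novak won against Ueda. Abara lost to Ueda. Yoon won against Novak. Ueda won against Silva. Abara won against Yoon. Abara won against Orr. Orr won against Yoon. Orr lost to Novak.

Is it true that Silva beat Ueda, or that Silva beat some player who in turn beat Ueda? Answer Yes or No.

Yes

Silva did not beat Ueda directly.
Silva beat Novak, Abara, Orr, Yoon. Of those, Novak beat Ueda.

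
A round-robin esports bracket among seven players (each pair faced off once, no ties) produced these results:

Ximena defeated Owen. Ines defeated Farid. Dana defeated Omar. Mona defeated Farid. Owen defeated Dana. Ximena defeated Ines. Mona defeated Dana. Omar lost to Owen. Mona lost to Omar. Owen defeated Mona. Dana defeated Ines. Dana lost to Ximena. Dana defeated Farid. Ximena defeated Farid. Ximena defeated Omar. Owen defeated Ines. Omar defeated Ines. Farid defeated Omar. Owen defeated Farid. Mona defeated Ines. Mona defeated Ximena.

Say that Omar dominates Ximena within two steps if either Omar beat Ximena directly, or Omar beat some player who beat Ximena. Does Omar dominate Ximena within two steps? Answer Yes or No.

Yes

Omar did not beat Ximena directly.
Omar beat Mona, Ines. Of those, Mona beat Ximena.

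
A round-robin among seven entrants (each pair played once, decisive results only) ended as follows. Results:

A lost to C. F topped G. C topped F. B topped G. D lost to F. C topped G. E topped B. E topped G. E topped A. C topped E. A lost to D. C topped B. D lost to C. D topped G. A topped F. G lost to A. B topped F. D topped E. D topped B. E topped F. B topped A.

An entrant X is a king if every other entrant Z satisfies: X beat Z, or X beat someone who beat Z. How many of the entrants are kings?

1

A cannot reach B, C, E in two steps.
B cannot reach C, E in two steps.
C reaches everyone (king).
D cannot reach C in two steps.
E cannot reach C in two steps.
F cannot reach C in two steps.
G cannot reach A, B, C, D, E, F in two steps.
Kings: C — 1.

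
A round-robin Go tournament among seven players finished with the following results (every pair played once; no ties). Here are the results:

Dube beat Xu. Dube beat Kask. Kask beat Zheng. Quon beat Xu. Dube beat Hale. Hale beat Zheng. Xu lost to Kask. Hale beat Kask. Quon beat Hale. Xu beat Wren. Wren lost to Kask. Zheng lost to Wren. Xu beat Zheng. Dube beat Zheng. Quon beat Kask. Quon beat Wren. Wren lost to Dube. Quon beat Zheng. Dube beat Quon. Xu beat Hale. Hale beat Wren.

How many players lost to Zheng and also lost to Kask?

0

Zheng beat: no one.
Kask beat: Xu, Zheng, Wren.
No one was beaten by both.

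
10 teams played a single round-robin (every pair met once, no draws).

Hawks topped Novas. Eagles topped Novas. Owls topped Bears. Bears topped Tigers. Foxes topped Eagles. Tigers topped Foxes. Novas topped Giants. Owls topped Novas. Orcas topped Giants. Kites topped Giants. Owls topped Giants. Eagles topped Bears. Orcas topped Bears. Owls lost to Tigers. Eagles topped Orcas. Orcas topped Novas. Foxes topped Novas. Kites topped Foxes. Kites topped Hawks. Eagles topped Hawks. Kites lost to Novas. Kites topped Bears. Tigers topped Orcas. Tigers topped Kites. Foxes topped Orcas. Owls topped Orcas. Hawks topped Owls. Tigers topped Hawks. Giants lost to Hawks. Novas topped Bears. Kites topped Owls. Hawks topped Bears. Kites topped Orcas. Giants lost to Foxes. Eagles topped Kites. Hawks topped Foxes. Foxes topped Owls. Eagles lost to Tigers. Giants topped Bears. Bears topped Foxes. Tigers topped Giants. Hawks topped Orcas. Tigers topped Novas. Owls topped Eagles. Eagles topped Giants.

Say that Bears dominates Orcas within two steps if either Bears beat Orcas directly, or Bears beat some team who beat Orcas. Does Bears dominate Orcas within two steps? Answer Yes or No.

Bears did not beat Orcas directly.
Bears beat Foxes, Tigers. Of those, Foxes beat Orcas.

Yes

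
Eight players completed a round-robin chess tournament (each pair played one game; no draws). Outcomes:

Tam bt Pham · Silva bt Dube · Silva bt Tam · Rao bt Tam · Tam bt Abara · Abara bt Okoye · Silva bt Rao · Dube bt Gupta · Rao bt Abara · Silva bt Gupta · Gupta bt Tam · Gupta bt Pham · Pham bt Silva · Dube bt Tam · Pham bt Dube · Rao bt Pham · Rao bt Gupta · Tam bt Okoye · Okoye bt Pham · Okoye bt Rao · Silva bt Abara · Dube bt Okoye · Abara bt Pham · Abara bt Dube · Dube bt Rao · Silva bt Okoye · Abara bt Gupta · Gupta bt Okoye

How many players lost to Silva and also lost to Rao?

Silva beat: Rao, Gupta, Okoye, Abara, Dube, Tam.
Rao beat: Gupta, Abara, Pham, Tam.
Both beat: Gupta, Abara, Tam — 3.

3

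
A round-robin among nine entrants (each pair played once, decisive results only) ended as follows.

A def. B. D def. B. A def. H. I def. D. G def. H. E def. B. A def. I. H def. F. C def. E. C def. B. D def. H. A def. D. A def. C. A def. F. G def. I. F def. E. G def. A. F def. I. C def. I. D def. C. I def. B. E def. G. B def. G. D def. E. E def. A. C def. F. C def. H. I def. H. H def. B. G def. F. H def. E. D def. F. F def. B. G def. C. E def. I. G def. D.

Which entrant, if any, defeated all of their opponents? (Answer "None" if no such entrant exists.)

Highest win total is G with 6 (out of 8 possible).
G lost to B, E, so no entrant went undefeated.

None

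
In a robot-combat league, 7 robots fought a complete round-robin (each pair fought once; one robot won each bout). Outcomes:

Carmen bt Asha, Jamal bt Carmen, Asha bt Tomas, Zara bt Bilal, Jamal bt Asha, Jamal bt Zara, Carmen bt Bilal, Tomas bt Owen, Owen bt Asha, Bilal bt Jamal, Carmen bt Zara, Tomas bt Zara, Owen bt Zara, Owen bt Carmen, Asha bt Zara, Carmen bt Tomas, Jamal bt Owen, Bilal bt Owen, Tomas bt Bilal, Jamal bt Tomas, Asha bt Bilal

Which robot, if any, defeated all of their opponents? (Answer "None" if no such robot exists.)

None

Highest win total is Jamal with 5 (out of 6 possible).
Jamal lost to Bilal, so no robot went undefeated.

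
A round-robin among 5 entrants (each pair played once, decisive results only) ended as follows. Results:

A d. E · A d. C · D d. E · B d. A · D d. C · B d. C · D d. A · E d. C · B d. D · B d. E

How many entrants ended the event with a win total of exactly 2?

Win totals: A 2, B 4, C 0, D 3, E 1.
Exactly 2: A — 1 entrant.

1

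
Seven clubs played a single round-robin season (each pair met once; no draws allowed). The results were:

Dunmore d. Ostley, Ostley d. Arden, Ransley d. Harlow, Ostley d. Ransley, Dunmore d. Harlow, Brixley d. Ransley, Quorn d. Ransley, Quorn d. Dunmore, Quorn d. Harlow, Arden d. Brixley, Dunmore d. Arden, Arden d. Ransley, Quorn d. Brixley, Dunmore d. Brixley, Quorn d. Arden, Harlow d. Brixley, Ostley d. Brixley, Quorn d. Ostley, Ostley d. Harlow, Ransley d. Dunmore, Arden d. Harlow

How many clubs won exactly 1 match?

Win totals: Ostley 4, Brixley 1, Dunmore 4, Arden 3, Quorn 6, Harlow 1, Ransley 2.
Exactly 1: Brixley, Harlow — 2 clubs.

2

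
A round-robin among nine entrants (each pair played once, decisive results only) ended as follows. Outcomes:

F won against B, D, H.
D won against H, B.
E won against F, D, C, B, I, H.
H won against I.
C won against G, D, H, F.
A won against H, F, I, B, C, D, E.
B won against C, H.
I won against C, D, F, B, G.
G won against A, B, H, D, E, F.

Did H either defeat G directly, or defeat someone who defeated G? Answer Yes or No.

H did not beat G directly.
H beat I. Of those, I beat G.

Yes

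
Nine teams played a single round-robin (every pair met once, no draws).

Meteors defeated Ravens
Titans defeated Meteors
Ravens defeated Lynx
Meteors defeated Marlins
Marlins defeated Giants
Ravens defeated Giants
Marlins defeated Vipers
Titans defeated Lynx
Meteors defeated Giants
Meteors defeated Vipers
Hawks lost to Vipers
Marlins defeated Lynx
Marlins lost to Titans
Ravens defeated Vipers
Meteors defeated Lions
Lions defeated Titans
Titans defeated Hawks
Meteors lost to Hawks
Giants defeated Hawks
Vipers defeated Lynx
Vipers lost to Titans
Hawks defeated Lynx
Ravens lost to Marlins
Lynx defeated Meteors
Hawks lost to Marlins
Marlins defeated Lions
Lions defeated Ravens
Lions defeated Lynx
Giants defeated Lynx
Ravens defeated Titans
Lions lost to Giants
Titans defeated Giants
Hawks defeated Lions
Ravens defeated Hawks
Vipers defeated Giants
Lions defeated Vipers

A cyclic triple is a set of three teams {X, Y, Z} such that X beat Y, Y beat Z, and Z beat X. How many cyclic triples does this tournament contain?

Win totals: Giants 3, Ravens 5, Lions 4, Hawks 3, Lynx 1, Titans 6, Meteors 5, Vipers 3, Marlins 6.
A team with w wins dominates both others in C(w,2) triples; summing gives 3 + 10 + 6 + 3 + 0 + 15 + 10 + 3 + 15 = 65 transitive triples.
Total triples C(9,3) = 84, so cyclic triples = 84 − 65 = 19.

19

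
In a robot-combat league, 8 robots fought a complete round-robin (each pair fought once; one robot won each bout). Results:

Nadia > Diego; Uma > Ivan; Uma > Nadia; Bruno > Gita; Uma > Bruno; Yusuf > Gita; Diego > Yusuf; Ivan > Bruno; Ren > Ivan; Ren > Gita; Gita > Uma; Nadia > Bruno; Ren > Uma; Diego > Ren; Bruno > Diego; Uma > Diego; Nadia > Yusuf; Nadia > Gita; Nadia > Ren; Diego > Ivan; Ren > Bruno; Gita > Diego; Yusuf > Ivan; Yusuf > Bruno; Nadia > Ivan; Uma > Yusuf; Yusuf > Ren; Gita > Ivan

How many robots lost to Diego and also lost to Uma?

Diego beat: Ren, Yusuf, Ivan.
Uma beat: Nadia, Diego, Yusuf, Bruno, Ivan.
Both beat: Yusuf, Ivan — 2.

2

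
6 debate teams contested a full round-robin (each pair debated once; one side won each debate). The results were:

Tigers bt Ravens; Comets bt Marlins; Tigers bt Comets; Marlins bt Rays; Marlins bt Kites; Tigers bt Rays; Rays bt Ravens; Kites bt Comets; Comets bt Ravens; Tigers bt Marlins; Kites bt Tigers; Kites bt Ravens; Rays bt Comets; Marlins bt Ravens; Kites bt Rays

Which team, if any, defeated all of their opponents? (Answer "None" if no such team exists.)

Highest win total is Tigers with 4 (out of 5 possible).
Tigers lost to Kites, so no team went undefeated.

None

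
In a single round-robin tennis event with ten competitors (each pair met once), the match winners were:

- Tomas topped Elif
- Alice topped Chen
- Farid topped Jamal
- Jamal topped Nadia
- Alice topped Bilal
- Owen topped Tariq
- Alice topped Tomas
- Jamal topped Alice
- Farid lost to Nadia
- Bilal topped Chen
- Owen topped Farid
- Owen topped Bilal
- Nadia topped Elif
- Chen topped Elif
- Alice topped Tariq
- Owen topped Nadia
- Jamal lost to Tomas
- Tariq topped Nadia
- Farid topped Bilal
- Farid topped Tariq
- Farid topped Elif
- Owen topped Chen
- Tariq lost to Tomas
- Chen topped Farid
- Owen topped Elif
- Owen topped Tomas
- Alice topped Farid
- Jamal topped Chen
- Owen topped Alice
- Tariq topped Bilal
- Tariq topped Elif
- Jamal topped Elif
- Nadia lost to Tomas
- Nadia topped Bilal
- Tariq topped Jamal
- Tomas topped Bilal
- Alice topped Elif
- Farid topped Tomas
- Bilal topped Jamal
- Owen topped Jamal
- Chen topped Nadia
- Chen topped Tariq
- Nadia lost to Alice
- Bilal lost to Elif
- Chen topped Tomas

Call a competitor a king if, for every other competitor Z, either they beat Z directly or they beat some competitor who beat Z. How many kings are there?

Jamal cannot reach Owen in two steps.
Tariq cannot reach Tomas, Owen in two steps.
Farid cannot reach Owen in two steps.
Alice cannot reach Owen in two steps.
Nadia cannot reach Alice, Owen in two steps.
Tomas cannot reach Owen in two steps.
Owen reaches everyone (king).
Chen cannot reach Alice, Owen in two steps.
Elif cannot reach Tariq, Farid, Alice, Nadia, Tomas, Owen in two steps.
Bilal cannot reach Owen in two steps.
Kings: Owen — 1.

1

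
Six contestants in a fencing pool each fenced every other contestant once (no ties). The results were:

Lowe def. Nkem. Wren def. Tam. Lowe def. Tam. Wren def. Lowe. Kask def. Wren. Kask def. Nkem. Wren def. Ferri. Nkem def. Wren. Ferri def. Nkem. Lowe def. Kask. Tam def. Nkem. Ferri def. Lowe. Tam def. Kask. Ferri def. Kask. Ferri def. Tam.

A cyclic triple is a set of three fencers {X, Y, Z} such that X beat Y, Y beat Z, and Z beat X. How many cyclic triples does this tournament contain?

Of the C(6,3) = 20 triples, the cyclic ones are: {Nkem, Wren, Lowe}; {Nkem, Wren, Ferri}; {Nkem, Wren, Tam}; {Wren, Kask, Lowe}; {Wren, Kask, Ferri}; {Wren, Kask, Tam}.
That is 6.

6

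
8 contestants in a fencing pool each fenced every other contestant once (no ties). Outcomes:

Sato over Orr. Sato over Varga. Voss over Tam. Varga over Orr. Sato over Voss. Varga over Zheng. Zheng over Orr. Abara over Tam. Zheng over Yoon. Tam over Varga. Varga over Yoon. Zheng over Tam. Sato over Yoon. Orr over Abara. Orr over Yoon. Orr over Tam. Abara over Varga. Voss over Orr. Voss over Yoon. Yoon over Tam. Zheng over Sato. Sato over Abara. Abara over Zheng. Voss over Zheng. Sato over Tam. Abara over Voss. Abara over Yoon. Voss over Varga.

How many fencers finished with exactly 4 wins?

1

Win totals: Orr 3, Varga 3, Abara 5, Tam 1, Voss 5, Yoon 1, Sato 6, Zheng 4.
Exactly 4: Zheng — 1 fencer.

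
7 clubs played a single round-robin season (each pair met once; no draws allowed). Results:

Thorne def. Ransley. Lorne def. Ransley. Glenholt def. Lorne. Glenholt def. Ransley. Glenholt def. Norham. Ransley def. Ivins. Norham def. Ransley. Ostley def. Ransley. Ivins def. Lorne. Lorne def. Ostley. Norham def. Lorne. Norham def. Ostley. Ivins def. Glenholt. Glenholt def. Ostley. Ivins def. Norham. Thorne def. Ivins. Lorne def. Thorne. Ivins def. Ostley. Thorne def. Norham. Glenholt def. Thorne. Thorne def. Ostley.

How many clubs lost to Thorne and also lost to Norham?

2

Thorne beat: Ransley, Ivins, Ostley, Norham.
Norham beat: Ransley, Lorne, Ostley.
Both beat: Ransley, Ostley — 2.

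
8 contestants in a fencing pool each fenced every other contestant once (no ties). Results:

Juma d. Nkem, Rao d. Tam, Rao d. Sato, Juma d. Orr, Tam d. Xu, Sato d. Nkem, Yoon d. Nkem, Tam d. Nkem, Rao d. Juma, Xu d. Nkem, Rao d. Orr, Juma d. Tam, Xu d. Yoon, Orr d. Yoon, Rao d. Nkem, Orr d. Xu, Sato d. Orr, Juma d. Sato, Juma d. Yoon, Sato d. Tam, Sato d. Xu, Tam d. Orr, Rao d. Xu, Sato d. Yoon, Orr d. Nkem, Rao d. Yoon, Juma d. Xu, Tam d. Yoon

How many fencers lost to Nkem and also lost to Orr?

0

Nkem beat: no one.
Orr beat: Nkem, Yoon, Xu.
No one was beaten by both.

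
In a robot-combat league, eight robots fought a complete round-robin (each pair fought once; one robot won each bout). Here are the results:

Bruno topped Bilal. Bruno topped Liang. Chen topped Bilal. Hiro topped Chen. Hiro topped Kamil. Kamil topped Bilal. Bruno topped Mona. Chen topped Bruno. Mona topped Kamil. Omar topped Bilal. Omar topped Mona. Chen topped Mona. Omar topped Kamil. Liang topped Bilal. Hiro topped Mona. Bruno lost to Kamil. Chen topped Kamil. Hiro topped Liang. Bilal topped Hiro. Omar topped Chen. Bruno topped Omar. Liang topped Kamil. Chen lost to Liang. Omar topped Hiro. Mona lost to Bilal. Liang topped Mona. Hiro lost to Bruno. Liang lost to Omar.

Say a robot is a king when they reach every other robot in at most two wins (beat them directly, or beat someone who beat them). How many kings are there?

3

Bilal cannot reach Omar, Bruno in two steps.
Omar reaches everyone (king).
Hiro cannot reach Omar in two steps.
Mona cannot reach Omar, Hiro, Liang, Chen in two steps.
Kamil cannot reach Chen in two steps.
Liang cannot reach Omar in two steps.
Bruno reaches everyone (king).
Chen reaches everyone (king).
Kings: Omar, Bruno, Chen — 3.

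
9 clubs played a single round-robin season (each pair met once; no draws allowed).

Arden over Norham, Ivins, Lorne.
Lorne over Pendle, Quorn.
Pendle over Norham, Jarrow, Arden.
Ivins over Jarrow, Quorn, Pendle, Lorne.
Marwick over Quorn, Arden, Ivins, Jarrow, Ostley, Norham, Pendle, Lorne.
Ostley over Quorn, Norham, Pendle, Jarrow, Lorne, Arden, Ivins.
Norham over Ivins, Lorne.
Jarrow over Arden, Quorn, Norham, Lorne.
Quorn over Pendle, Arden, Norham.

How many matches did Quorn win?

Quorn's results: beat Norham, Pendle, Arden; lost to Lorne, Ostley, Marwick, Ivins, Jarrow.
That is 3 wins.

3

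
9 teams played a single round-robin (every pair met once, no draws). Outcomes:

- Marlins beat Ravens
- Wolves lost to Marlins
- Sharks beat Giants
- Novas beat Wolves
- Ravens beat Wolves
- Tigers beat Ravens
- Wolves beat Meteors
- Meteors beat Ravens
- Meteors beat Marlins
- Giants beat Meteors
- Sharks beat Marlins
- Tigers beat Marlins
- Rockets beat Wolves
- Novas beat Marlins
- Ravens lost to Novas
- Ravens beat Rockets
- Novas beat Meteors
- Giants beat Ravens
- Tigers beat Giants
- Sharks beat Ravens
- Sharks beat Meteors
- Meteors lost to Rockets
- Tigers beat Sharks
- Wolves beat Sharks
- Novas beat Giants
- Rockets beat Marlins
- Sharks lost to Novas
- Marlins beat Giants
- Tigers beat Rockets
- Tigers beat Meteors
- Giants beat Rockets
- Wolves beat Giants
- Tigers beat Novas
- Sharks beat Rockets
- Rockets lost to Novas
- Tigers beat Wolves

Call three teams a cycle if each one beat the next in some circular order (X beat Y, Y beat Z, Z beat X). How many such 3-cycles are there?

11

Win totals: Rockets 3, Ravens 2, Wolves 3, Giants 3, Sharks 5, Novas 7, Meteors 2, Marlins 3, Tigers 8.
A team with w wins dominates both others in C(w,2) triples; summing gives 3 + 1 + 3 + 3 + 10 + 21 + 1 + 3 + 28 = 73 transitive triples.
Total triples C(9,3) = 84, so cyclic triples = 84 − 73 = 11.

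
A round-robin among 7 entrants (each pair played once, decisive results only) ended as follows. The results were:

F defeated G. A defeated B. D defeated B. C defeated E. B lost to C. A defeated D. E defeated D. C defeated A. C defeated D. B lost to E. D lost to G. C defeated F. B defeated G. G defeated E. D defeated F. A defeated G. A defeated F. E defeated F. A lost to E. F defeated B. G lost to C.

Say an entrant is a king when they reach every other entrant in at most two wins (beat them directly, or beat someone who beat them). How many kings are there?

A cannot reach C in two steps.
B cannot reach A, C, F in two steps.
C reaches everyone (king).
D cannot reach A, C, E in two steps.
E cannot reach C in two steps.
F cannot reach A, C in two steps.
G cannot reach C in two steps.
Kings: C — 1.

1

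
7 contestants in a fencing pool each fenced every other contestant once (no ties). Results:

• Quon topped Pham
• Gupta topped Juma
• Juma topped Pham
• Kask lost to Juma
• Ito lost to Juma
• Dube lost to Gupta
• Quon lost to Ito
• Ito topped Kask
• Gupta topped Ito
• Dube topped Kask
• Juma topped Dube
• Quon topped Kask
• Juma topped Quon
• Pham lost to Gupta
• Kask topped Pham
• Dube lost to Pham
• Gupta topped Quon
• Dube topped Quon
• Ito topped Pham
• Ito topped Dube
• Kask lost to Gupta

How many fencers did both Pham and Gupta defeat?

1

Pham beat: Dube.
Gupta beat: Dube, Juma, Quon, Pham, Kask, Ito.
Both beat: Dube — 1.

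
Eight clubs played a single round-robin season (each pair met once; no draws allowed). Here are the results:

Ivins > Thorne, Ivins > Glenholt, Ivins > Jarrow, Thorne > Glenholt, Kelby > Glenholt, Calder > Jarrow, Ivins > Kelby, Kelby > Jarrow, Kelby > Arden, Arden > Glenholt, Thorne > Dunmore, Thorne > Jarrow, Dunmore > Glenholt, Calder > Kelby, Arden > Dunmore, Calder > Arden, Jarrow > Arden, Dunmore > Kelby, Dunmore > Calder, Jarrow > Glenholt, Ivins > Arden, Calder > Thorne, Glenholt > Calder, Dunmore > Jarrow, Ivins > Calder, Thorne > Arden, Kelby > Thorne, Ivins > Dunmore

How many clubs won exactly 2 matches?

2

Win totals: Kelby 4, Arden 2, Ivins 7, Calder 4, Dunmore 4, Thorne 4, Jarrow 2, Glenholt 1.
Exactly 2: Arden, Jarrow — 2 clubs.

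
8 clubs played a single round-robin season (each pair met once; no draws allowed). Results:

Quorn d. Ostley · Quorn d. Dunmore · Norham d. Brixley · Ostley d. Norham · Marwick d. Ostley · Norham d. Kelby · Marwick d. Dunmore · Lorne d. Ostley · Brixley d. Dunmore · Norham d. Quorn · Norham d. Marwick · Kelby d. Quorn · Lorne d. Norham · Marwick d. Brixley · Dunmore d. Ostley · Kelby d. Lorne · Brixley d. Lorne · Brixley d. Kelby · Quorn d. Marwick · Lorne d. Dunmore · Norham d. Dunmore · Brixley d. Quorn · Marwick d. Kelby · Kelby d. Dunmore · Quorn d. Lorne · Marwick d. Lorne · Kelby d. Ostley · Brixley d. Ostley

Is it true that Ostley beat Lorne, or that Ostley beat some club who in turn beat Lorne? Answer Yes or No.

No

Ostley did not beat Lorne directly.
Ostley beat Norham, but each of them lost to Lorne. No two-step path.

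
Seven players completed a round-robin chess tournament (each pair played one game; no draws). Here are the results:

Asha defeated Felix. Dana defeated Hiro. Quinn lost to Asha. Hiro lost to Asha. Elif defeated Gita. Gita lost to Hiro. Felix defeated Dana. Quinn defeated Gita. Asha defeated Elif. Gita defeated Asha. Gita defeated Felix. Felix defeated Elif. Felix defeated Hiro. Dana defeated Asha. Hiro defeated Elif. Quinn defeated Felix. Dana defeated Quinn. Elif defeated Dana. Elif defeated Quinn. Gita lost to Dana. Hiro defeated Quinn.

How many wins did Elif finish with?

Elif's results: beat Quinn, Dana, Gita; lost to Asha, Felix, Hiro.
That is 3 wins.

3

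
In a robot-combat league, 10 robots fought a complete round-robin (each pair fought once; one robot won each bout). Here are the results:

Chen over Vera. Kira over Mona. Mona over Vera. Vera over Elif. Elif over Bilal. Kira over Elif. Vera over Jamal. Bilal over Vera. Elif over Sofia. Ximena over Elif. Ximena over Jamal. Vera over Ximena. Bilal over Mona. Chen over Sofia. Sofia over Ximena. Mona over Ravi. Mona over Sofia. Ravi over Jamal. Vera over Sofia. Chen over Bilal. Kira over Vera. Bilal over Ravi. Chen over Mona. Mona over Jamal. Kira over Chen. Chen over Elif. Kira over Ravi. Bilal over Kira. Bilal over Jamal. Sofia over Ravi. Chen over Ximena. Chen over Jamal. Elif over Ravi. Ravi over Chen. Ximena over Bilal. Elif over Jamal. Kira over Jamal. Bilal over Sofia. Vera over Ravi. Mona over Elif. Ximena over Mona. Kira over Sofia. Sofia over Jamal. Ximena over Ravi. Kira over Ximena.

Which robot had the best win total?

Win totals: Vera 5, Mona 5, Ravi 2, Sofia 3, Kira 8, Bilal 6, Jamal 0, Ximena 5, Elif 4, Chen 7.
Kira leads with 8 wins (next highest: 7).

Kira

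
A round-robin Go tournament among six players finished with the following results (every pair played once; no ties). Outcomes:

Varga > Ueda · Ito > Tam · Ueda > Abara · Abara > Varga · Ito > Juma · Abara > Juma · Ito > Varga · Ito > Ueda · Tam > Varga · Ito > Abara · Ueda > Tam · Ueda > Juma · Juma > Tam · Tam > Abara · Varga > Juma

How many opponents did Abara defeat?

Abara's results: beat Juma, Varga; lost to Ito, Ueda, Tam.
That is 2 wins.

2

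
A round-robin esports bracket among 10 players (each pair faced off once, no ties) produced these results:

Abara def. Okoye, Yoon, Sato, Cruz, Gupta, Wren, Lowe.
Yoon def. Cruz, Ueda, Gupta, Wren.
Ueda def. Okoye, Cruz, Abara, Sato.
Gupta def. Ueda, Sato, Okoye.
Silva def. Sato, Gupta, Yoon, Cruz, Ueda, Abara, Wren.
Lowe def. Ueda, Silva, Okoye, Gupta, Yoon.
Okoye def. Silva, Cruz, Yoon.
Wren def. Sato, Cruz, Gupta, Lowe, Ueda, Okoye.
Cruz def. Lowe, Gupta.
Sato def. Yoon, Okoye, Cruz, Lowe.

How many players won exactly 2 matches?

1

Win totals: Ueda 4, Sato 4, Silva 7, Cruz 2, Wren 6, Yoon 4, Gupta 3, Abara 7, Lowe 5, Okoye 3.
Exactly 2: Cruz — 1 player.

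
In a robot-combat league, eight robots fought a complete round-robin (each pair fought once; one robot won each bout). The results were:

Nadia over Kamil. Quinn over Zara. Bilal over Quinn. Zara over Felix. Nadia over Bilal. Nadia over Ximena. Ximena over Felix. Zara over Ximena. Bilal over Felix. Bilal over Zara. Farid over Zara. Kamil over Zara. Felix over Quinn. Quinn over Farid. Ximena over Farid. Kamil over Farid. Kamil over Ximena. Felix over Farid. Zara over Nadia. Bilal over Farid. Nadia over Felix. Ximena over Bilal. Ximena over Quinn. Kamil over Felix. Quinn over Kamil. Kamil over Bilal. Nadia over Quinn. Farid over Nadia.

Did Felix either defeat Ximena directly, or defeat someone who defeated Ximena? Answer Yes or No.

No

Felix did not beat Ximena directly.
Felix beat Quinn, Farid, but each of them lost to Ximena. No two-step path.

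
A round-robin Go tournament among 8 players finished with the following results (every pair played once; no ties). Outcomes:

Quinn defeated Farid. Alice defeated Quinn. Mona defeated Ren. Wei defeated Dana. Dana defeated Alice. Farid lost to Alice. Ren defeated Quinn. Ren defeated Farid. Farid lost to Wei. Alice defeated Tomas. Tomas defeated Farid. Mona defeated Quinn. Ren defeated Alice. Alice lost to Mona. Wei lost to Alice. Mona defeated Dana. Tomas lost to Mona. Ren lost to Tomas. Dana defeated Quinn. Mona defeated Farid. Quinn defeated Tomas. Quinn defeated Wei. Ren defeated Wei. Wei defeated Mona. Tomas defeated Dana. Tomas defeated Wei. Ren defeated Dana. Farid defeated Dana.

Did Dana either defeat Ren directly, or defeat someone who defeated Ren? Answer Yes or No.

No

Dana did not beat Ren directly.
Dana beat Alice, Quinn, but each of them lost to Ren. No two-step path.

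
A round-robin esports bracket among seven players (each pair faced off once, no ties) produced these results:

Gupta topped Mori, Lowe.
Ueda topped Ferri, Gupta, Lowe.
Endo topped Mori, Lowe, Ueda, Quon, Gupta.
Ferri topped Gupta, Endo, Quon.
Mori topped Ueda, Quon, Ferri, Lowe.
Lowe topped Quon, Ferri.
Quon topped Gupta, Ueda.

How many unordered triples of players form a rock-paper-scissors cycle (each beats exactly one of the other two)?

10

Win totals: Endo 5, Quon 2, Gupta 2, Lowe 2, Ferri 3, Ueda 3, Mori 4.
A player with w wins dominates both others in C(w,2) triples; summing gives 10 + 1 + 1 + 1 + 3 + 3 + 6 = 25 transitive triples.
Total triples C(7,3) = 35, so cyclic triples = 35 − 25 = 10.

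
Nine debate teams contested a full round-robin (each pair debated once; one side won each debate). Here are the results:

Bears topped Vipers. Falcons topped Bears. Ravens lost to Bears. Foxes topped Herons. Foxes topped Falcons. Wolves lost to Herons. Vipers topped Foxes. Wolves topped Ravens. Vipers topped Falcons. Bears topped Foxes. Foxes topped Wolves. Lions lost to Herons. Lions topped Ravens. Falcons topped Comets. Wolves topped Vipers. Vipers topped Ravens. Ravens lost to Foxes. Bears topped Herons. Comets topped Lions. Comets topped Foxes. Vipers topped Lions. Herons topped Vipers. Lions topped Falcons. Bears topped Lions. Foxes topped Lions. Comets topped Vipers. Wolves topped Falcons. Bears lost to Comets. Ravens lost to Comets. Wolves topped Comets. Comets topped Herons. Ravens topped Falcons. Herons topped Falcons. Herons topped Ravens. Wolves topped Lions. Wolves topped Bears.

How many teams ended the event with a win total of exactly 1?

1

Win totals: Bears 5, Vipers 4, Lions 2, Wolves 6, Ravens 1, Falcons 2, Herons 5, Foxes 5, Comets 6.
Exactly 1: Ravens — 1 team.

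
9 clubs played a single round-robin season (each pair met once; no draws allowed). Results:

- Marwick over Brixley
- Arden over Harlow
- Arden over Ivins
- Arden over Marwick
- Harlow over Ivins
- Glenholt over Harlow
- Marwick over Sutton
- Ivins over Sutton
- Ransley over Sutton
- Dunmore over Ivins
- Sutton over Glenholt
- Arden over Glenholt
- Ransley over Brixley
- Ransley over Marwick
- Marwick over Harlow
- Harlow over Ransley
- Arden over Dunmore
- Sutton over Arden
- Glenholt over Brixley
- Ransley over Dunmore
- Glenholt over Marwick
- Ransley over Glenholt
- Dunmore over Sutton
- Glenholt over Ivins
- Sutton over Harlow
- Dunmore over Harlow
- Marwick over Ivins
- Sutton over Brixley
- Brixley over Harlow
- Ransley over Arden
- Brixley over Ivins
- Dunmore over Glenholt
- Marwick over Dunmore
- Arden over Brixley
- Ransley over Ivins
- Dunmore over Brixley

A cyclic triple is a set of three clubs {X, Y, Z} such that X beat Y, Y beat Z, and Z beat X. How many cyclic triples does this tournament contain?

Win totals: Arden 6, Glenholt 4, Marwick 5, Dunmore 5, Sutton 4, Ivins 1, Ransley 7, Harlow 2, Brixley 2.
A club with w wins dominates both others in C(w,2) triples; summing gives 15 + 6 + 10 + 10 + 6 + 0 + 21 + 1 + 1 = 70 transitive triples.
Total triples C(9,3) = 84, so cyclic triples = 84 − 70 = 14.

14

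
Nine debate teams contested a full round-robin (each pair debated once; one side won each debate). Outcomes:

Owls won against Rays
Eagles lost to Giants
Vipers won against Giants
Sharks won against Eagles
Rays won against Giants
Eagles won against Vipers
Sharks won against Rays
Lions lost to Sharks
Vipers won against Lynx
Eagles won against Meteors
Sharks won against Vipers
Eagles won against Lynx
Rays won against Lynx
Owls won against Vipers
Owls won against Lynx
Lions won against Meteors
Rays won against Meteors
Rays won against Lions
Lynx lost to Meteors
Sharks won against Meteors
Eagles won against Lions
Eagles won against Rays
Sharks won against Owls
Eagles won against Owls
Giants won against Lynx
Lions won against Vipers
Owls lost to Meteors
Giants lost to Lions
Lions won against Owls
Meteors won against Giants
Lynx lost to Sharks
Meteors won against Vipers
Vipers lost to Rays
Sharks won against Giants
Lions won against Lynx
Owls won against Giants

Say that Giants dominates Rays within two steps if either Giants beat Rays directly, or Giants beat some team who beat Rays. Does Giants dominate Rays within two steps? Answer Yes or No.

Yes

Giants did not beat Rays directly.
Giants beat Lynx, Eagles. Of those, Eagles beat Rays.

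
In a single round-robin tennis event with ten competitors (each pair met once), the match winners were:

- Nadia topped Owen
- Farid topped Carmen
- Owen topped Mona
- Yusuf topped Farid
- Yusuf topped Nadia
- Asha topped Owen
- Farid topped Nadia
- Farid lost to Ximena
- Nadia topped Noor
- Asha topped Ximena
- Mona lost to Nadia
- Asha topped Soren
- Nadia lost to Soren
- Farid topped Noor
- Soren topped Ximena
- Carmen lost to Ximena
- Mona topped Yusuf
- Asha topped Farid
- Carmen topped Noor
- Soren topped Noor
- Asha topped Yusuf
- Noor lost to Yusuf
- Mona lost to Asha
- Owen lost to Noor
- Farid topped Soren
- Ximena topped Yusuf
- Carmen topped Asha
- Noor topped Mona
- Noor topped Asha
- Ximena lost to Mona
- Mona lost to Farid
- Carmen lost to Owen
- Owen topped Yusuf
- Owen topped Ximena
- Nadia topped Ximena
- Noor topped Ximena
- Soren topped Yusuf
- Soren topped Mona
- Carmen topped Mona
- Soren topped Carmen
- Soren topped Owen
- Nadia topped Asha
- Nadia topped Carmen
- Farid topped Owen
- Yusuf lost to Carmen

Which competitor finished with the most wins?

Soren

Win totals: Mona 2, Yusuf 3, Nadia 6, Soren 7, Asha 6, Ximena 3, Owen 4, Carmen 4, Noor 4, Farid 6.
Soren leads with 7 wins (next highest: 6).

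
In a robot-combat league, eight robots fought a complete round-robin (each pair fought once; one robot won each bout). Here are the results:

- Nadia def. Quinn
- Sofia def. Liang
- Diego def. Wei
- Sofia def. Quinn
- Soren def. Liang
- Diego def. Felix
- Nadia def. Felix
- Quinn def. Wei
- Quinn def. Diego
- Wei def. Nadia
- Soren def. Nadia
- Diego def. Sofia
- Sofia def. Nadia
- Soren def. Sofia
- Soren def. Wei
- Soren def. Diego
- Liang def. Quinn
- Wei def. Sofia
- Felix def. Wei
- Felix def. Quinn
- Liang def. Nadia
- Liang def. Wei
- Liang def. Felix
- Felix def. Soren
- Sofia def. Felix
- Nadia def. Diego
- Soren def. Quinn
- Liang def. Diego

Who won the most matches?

Soren

Win totals: Liang 5, Diego 3, Wei 2, Soren 6, Nadia 3, Quinn 2, Felix 3, Sofia 4.
Soren leads with 6 wins (next highest: 5).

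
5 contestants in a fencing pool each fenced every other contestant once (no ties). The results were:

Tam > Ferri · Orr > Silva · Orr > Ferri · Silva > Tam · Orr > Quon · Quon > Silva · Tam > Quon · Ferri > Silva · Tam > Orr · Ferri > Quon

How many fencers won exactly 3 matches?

Win totals: Silva 1, Quon 1, Ferri 2, Orr 3, Tam 3.
Exactly 3: Orr, Tam — 2 fencers.

2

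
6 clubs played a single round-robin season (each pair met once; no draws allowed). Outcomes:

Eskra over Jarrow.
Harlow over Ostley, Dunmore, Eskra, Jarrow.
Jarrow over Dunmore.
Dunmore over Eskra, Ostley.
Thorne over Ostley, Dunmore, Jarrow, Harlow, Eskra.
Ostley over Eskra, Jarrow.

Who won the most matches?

Win totals: Dunmore 2, Harlow 4, Jarrow 1, Thorne 5, Eskra 1, Ostley 2.
Thorne leads with 5 wins (next highest: 4).

Thorne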